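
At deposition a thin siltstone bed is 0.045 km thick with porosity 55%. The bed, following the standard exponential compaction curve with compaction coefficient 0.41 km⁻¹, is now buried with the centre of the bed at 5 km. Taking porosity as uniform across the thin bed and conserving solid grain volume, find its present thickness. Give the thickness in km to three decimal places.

Porosity at 5 km: n = 0.55·exp(−0.41×5) = 0.0708
Solid-volume conservation: h(1−n) = h₀(1−n₀) ⇒ h = h₀·(1−n₀)/(1−n)
h = 0.045 × (1 − 0.55)/(1 − 0.0708) = 0.045 × 0.4843 = 0.0218 km

0.022 km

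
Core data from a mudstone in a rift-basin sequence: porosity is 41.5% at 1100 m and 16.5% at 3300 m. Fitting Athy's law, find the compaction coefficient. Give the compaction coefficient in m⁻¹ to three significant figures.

Working in km (1 km = 1000 m; c in km⁻¹ = c in m⁻¹ × 1000):
Athy: phi(d) = phi₀ e^(−cd) ⇒ phi₁/phi₂ = e^{c(d₂−d₁)} ⇒ c = ln(phi₁/phi₂)/(d₂−d₁)
c = ln(0.415/0.165) / (3.3 − 1.1) = ln(2.515) / 2.2 = 0.9223 / 2.2 = 0.4192 km⁻¹

0.000419 m⁻¹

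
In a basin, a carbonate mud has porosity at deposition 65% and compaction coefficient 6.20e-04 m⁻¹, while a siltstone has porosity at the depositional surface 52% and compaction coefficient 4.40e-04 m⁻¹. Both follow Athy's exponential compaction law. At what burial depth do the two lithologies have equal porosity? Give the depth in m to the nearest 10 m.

1240 m

Working in km (1 km = 1000 m; k in km⁻¹ = k in m⁻¹ × 1000):
Set φ₀ₐ e^(−kₐd) = φ₀ᵦ e^(−kᵦd) ⇒ ln(φ₀ₐ/φ₀ᵦ) = (kₐ − kᵦ)·d
d = ln(0.65/0.52) / (0.62 − 0.44) = 0.2231 / 0.18 = 1.240 km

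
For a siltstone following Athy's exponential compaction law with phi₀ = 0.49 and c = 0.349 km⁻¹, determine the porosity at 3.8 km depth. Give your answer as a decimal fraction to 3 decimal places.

0.130

phi = phi₀·exp(−c·Z) = 0.49 × exp(−0.349 × 3.8) = 0.49 × exp(−1.326)
  = 0.49 × 0.2655 = 0.1301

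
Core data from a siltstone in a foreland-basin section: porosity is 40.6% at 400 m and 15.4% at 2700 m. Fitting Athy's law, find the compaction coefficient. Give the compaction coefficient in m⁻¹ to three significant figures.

0.000421 m⁻¹

Working in km (1 km = 1000 m; k in km⁻¹ = k in m⁻¹ × 1000):
Athy: n(Z) = n₀ e^(−kZ) ⇒ n₁/n₂ = e^{k(Z₂−Z₁)} ⇒ k = ln(n₁/n₂)/(Z₂−Z₁)
k = ln(0.406/0.154) / (2.7 − 0.4) = ln(2.636) / 2.3 = 0.9694 / 2.3 = 0.4215 km⁻¹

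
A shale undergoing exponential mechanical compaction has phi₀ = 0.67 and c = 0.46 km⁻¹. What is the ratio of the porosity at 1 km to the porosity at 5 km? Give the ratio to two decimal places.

6.30

phi(z₁)/phi(z₂) = e^(−c·z₁)/e^(−c·z₂) = e^{c(z₂−z₁)}
= exp(0.46 × 4) = exp(1.84) = 6.2965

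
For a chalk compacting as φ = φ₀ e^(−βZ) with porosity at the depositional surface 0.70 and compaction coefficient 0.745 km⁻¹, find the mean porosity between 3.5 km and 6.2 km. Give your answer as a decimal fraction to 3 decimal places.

⟨φ⟩ = (1/(Z₂−Z₁)) ∫ φ₀ e^(−βZ) dZ = φ₀·(e^(−β·Z₁) − e^(−β·Z₂)) / (β·(Z₂−Z₁))
e^(−0.745×3.5) = 0.0737; e^(−0.745×6.2) = 0.0099
⟨φ⟩ = 0.7 × (0.0737 − 0.0099) / (0.745 × 2.7) = 0.7 × 0.0317 = 0.0222

0.022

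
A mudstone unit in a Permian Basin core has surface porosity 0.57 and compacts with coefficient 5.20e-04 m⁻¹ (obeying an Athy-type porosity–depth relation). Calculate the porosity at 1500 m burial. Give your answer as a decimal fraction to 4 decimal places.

0.2613

Working in km (1 km = 1000 m; c in km⁻¹ = c in m⁻¹ × 1000):
n = n₀·exp(−c·z) = 0.57 × exp(−0.52 × 1.5) = 0.57 × exp(−0.78)
  = 0.57 × 0.4584 = 0.2613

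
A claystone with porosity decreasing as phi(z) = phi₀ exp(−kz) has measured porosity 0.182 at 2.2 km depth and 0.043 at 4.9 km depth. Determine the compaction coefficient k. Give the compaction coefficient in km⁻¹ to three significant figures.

Athy: phi(z) = phi₀ e^(−kz) ⇒ phi₁/phi₂ = e^{k(z₂−z₁)} ⇒ k = ln(phi₁/phi₂)/(z₂−z₁)
k = ln(0.182/0.043) / (4.9 − 2.2) = ln(4.233) / 2.7 = 1.4428 / 2.7 = 0.5344 km⁻¹

0.534 km⁻¹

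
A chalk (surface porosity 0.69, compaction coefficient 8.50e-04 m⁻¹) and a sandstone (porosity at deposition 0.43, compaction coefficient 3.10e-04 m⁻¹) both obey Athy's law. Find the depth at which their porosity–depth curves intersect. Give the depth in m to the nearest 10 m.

Working in km (1 km = 1000 m; k in km⁻¹ = k in m⁻¹ × 1000):
Set φ₀ₐ e^(−kₐZ) = φ₀ᵦ e^(−kᵦZ) ⇒ ln(φ₀ₐ/φ₀ᵦ) = (kₐ − kᵦ)·Z
Z = ln(0.69/0.43) / (0.85 − 0.31) = 0.4729 / 0.54 = 0.876 km

880 m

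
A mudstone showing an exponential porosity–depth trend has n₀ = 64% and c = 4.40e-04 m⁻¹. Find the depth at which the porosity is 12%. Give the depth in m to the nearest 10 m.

3800 m

Working in km (1 km = 1000 m; c in km⁻¹ = c in m⁻¹ × 1000):
Invert Athy's law: z = ln(n₀/n) / c
z = ln(0.64/0.12) / 0.44 = ln(5.333) / 0.44 = 1.6740 / 0.44 = 3.804 km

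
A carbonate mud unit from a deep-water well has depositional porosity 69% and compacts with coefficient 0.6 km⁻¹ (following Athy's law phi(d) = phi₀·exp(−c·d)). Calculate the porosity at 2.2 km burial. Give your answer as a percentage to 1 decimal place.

phi = phi₀·exp(−c·d) = 0.69 × exp(−0.6 × 2.2) = 0.69 × exp(−1.32)
  = 0.69 × 0.2671 = 0.1843

18.4%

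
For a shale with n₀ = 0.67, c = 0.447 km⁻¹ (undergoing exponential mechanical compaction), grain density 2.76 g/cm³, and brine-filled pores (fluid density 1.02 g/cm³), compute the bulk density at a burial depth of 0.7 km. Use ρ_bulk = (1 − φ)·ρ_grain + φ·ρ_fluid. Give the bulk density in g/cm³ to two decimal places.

Porosity at depth: n = 0.67·exp(−0.447×0.7) = 0.67×0.7313 = 0.4900
Bulk density: ρ_b = (1−n)ρ_g + n·ρ_f = 0.5100×2.76 + 0.4900×1.02
       = 1.408 + 0.500 = 1.907 g/cm³

1.91 g/cm³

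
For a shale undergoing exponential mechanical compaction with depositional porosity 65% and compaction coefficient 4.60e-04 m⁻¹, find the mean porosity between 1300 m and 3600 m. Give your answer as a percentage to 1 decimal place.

22.1%

Working in km (1 km = 1000 m; β in km⁻¹ = β in m⁻¹ × 1000):
⟨n⟩ = (1/(d₂−d₁)) ∫ n₀ e^(−βd) dd = n₀·(e^(−β·d₁) − e^(−β·d₂)) / (β·(d₂−d₁))
e^(−0.46×1.3) = 0.5499; e^(−0.46×3.6) = 0.1909
⟨n⟩ = 0.65 × (0.5499 − 0.1909) / (0.46 × 2.3) = 0.65 × 0.3393 = 0.2206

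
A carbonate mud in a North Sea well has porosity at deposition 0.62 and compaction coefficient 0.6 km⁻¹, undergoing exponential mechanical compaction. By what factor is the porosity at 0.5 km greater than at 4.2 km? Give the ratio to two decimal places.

9.21

n(z₁)/n(z₂) = e^(−k·z₁)/e^(−k·z₂) = e^{k(z₂−z₁)}
= exp(0.6 × 3.7) = exp(2.22) = 9.2073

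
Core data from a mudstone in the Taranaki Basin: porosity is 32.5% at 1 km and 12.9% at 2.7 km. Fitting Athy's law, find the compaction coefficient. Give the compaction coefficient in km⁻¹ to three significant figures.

Athy: phi(Z) = phi₀ e^(−cZ) ⇒ phi₁/phi₂ = e^{c(Z₂−Z₁)} ⇒ c = ln(phi₁/phi₂)/(Z₂−Z₁)
c = ln(0.325/0.129) / (2.7 − 1) = ln(2.519) / 1.7 = 0.9240 / 1.7 = 0.5435 km⁻¹

0.544 km⁻¹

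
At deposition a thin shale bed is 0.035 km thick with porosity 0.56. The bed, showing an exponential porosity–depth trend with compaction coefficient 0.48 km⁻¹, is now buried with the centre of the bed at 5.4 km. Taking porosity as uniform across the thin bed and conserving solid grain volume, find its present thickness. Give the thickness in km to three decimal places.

0.016 km

Porosity at 5.4 km: n = 0.56·exp(−0.48×5.4) = 0.0419
Solid-volume conservation: h(1−n) = h₀(1−n₀) ⇒ h = h₀·(1−n₀)/(1−n)
h = 0.035 × (1 − 0.56)/(1 − 0.0419) = 0.035 × 0.4593 = 0.0161 km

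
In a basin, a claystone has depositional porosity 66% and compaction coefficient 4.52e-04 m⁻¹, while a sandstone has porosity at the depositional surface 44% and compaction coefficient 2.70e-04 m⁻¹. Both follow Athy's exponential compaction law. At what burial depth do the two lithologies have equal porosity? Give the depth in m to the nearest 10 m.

2230 m

Working in km (1 km = 1000 m; k in km⁻¹ = k in m⁻¹ × 1000):
Set n₀ₐ e^(−kₐd) = n₀ᵦ e^(−kᵦd) ⇒ ln(n₀ₐ/n₀ᵦ) = (kₐ − kᵦ)·d
d = ln(0.66/0.44) / (0.452 − 0.27) = 0.4055 / 0.182 = 2.228 km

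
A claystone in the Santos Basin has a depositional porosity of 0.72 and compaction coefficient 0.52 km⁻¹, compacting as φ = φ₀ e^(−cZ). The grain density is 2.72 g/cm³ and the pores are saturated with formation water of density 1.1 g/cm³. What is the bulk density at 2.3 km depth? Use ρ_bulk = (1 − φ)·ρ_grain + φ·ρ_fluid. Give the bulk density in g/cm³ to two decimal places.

Porosity at depth: φ = 0.72·exp(−0.52×2.3) = 0.72×0.3024 = 0.2177
Bulk density: ρ_b = (1−φ)ρ_g + φ·ρ_f = 0.7823×2.72 + 0.2177×1.1
       = 2.128 + 0.240 = 2.367 g/cm³

2.37 g/cm³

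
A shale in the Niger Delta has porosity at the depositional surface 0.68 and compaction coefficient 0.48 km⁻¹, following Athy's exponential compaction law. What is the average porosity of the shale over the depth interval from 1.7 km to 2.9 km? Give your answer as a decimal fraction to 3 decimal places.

⟨φ⟩ = (1/(Z₂−Z₁)) ∫ φ₀ e^(−cZ) dZ = φ₀·(e^(−c·Z₁) − e^(−c·Z₂)) / (c·(Z₂−Z₁))
e^(−0.48×1.7) = 0.4422; e^(−0.48×2.9) = 0.2486
⟨φ⟩ = 0.68 × (0.4422 − 0.2486) / (0.48 × 1.2) = 0.68 × 0.3361 = 0.2286

0.229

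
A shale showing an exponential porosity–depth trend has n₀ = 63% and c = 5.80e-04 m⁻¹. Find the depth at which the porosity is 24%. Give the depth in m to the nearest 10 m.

1660 m

Working in km (1 km = 1000 m; c in km⁻¹ = c in m⁻¹ × 1000):
Invert Athy's law: z = ln(n₀/n) / c
z = ln(0.63/0.24) / 0.58 = ln(2.625) / 0.58 = 0.9651 / 0.58 = 1.664 km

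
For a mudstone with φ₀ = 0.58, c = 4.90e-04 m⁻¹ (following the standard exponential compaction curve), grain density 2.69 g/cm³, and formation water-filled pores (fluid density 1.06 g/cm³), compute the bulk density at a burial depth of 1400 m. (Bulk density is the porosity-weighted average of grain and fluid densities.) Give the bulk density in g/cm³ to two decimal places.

Working in km (1 km = 1000 m; c in km⁻¹ = c in m⁻¹ × 1000):
Porosity at depth: φ = 0.58·exp(−0.49×1.4) = 0.58×0.5036 = 0.2921
Bulk density: ρ_b = (1−φ)ρ_g + φ·ρ_f = 0.7079×2.69 + 0.2921×1.06
       = 1.904 + 0.310 = 2.214 g/cm³

2.21 g/cm³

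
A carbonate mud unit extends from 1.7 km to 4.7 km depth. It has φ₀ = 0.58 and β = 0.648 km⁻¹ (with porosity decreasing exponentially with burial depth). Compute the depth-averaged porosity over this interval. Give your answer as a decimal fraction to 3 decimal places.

⟨φ⟩ = (1/(d₂−d₁)) ∫ φ₀ e^(−βd) dd = φ₀·(e^(−β·d₁) − e^(−β·d₂)) / (β·(d₂−d₁))
e^(−0.648×1.7) = 0.3323; e^(−0.648×4.7) = 0.0476
⟨φ⟩ = 0.58 × (0.3323 − 0.0476) / (0.648 × 3) = 0.58 × 0.1465 = 0.0850

0.085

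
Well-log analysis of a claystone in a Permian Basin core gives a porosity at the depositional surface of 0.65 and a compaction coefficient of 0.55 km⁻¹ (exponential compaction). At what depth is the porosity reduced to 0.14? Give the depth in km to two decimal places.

2.79 km

Invert Athy's law: z = ln(n₀/n) / c
z = ln(0.65/0.14) / 0.55 = ln(4.643) / 0.55 = 1.5353 / 0.55 = 2.792 km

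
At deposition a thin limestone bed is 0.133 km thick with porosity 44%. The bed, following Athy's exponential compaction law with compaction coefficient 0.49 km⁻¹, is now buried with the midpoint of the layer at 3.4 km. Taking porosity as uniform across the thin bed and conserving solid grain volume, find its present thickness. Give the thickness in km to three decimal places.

0.081 km

Porosity at 3.4 km: phi = 0.44·exp(−0.49×3.4) = 0.0832
Solid-volume conservation: h(1−phi) = h₀(1−phi₀) ⇒ h = h₀·(1−phi₀)/(1−phi)
h = 0.133 × (1 − 0.44)/(1 − 0.0832) = 0.133 × 0.6108 = 0.0812 km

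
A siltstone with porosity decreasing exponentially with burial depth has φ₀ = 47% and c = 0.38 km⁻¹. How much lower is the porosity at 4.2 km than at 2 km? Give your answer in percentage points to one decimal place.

12.5 percentage points

φ(2) = 0.47·e^(−0.38×2) = 0.2198
φ(4.2) = 0.47·e^(−0.38×4.2) = 0.0953
Δφ = 0.2198 − 0.0953 = 0.1245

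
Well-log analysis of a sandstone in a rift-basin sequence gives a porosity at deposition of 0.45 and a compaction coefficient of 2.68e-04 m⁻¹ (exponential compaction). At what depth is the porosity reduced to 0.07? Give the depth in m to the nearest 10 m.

6940 m

Working in km (1 km = 1000 m; β in km⁻¹ = β in m⁻¹ × 1000):
Invert Athy's law: Z = ln(φ₀/φ) / β
Z = ln(0.45/0.07) / 0.268 = ln(6.429) / 0.268 = 1.8608 / 0.268 = 6.943 km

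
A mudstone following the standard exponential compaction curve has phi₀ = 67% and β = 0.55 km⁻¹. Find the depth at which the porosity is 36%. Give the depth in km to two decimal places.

Invert Athy's law: z = ln(phi₀/phi) / β
z = ln(0.67/0.36) / 0.55 = ln(1.861) / 0.55 = 0.6212 / 0.55 = 1.129 km

1.13 km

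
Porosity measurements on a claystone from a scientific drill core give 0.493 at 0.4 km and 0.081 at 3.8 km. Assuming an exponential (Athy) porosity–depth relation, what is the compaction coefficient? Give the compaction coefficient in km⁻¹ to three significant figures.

Athy: phi(Z) = phi₀ e^(−cZ) ⇒ phi₁/phi₂ = e^{c(Z₂−Z₁)} ⇒ c = ln(phi₁/phi₂)/(Z₂−Z₁)
c = ln(0.493/0.081) / (3.8 − 0.4) = ln(6.086) / 3.4 = 1.8061 / 3.4 = 0.5312 km⁻¹

0.531 km⁻¹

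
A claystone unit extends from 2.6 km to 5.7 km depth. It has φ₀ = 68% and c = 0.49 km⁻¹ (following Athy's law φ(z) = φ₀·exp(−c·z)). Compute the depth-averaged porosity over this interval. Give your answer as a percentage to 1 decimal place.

9.8%

⟨φ⟩ = (1/(z₂−z₁)) ∫ φ₀ e^(−cz) dz = φ₀·(e^(−c·z₁) − e^(−c·z₂)) / (c·(z₂−z₁))
e^(−0.49×2.6) = 0.2797; e^(−0.49×5.7) = 0.0612
⟨φ⟩ = 0.68 × (0.2797 − 0.0612) / (0.49 × 3.1) = 0.68 × 0.1438 = 0.0978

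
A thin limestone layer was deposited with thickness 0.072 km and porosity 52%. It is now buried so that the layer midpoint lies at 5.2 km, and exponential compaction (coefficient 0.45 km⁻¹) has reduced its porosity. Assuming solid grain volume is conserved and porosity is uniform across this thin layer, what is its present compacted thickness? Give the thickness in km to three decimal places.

0.036 km

Porosity at 5.2 km: n = 0.52·exp(−0.45×5.2) = 0.0501
Solid-volume conservation: h(1−n) = h₀(1−n₀) ⇒ h = h₀·(1−n₀)/(1−n)
h = 0.072 × (1 − 0.52)/(1 − 0.0501) = 0.072 × 0.5053 = 0.0364 km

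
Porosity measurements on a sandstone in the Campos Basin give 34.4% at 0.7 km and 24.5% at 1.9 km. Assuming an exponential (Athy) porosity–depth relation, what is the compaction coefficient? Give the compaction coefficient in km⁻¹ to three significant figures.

0.283 km⁻¹

Athy: n(d) = n₀ e^(−βd) ⇒ n₁/n₂ = e^{β(d₂−d₁)} ⇒ β = ln(n₁/n₂)/(d₂−d₁)
β = ln(0.344/0.245) / (1.9 − 0.7) = ln(1.404) / 1.2 = 0.3394 / 1.2 = 0.2828 km⁻¹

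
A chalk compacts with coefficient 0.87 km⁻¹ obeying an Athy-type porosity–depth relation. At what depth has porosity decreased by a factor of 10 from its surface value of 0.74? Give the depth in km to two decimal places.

phi/phi₀ = 1/10 ⇒ exp(−β·z) = 1/10 ⇒ z = ln(10) / β
z = 2.3026 / 0.87 = 2.647 km

2.65 km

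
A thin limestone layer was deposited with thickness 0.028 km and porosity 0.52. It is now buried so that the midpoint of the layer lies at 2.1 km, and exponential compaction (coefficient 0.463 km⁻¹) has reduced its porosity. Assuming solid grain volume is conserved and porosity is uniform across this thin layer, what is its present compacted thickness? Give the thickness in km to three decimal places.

Porosity at 2.1 km: φ = 0.52·exp(−0.463×2.1) = 0.1967
Solid-volume conservation: h(1−φ) = h₀(1−φ₀) ⇒ h = h₀·(1−φ₀)/(1−φ)
h = 0.028 × (1 − 0.52)/(1 − 0.1967) = 0.028 × 0.5975 = 0.0167 km

0.017 km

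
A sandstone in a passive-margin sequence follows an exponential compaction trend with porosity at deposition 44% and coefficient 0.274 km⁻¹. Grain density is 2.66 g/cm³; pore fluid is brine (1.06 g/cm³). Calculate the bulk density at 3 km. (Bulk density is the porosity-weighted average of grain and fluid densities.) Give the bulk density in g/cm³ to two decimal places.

2.35 g/cm³

Porosity at depth: n = 0.44·exp(−0.274×3) = 0.44×0.4396 = 0.1934
Bulk density: ρ_b = (1−n)ρ_g + n·ρ_f = 0.8066×2.66 + 0.1934×1.06
       = 2.146 + 0.205 = 2.351 g/cm³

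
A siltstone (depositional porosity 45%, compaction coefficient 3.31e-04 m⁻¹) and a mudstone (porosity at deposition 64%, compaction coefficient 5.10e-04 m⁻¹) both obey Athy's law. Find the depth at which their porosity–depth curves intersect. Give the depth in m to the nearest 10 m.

Working in km (1 km = 1000 m; β in km⁻¹ = β in m⁻¹ × 1000):
Set n₀ₐ e^(−βₐZ) = n₀ᵦ e^(−βᵦZ) ⇒ ln(n₀ₐ/n₀ᵦ) = (βₐ − βᵦ)·Z
Z = ln(0.45/0.64) / (0.331 − 0.51) = -0.3522 / -0.179 = 1.968 km

1970 m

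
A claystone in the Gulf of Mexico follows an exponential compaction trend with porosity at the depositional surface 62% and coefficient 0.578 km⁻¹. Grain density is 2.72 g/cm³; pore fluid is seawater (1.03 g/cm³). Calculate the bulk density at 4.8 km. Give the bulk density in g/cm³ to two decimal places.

Porosity at depth: n = 0.62·exp(−0.578×4.8) = 0.62×0.0624 = 0.0387
Bulk density: ρ_b = (1−n)ρ_g + n·ρ_f = 0.9613×2.72 + 0.0387×1.03
       = 2.615 + 0.040 = 2.655 g/cm³

2.65 g/cm³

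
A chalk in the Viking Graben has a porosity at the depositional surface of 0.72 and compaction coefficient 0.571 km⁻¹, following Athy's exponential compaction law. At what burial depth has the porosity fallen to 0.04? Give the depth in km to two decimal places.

Invert Athy's law: Z = ln(phi₀/phi) / c
Z = ln(0.72/0.04) / 0.571 = ln(18) / 0.571 = 2.8904 / 0.571 = 5.062 km

5.06 km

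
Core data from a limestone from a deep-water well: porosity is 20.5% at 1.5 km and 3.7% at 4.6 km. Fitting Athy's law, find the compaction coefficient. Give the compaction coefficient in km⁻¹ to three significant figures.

Athy: phi(z) = phi₀ e^(−kz) ⇒ phi₁/phi₂ = e^{k(z₂−z₁)} ⇒ k = ln(phi₁/phi₂)/(z₂−z₁)
k = ln(0.205/0.037) / (4.6 − 1.5) = ln(5.541) / 3.1 = 1.7121 / 3.1 = 0.5523 km⁻¹

0.552 km⁻¹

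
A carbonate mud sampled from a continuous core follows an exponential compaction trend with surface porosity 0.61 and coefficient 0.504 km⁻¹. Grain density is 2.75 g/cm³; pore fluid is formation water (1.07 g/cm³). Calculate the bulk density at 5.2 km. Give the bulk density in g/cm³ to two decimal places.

Porosity at depth: n = 0.61·exp(−0.504×5.2) = 0.61×0.0727 = 0.0444
Bulk density: ρ_b = (1−n)ρ_g + n·ρ_f = 0.9556×2.75 + 0.0444×1.07
       = 2.628 + 0.047 = 2.675 g/cm³

2.68 g/cm³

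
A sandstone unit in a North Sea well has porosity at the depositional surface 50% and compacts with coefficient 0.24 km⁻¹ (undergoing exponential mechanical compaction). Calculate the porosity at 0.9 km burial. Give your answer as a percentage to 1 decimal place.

phi = phi₀·exp(−c·z) = 0.5 × exp(−0.24 × 0.9) = 0.5 × exp(−0.216)
  = 0.5 × 0.8057 = 0.4029

40.3%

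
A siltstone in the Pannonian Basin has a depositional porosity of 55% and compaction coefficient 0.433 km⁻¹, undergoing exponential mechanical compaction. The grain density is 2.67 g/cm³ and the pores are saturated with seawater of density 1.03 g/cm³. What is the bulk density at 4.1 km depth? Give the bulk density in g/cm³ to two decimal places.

Porosity at depth: phi = 0.55·exp(−0.433×4.1) = 0.55×0.1694 = 0.0932
Bulk density: ρ_b = (1−phi)ρ_g + phi·ρ_f = 0.9068×2.67 + 0.0932×1.03
       = 2.421 + 0.096 = 2.517 g/cm³

2.52 g/cm³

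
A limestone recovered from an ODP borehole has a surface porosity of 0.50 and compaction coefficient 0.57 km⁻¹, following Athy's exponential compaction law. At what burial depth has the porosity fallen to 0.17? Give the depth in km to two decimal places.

1.89 km

Invert Athy's law: Z = ln(phi₀/phi) / β
Z = ln(0.5/0.17) / 0.57 = ln(2.941) / 0.57 = 1.0788 / 0.57 = 1.893 km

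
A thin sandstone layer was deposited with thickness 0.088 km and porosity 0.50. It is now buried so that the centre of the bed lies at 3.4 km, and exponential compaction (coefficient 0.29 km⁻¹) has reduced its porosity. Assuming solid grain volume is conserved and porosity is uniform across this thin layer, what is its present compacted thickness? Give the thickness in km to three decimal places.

0.054 km

Porosity at 3.4 km: phi = 0.5·exp(−0.29×3.4) = 0.1865
Solid-volume conservation: h(1−phi) = h₀(1−phi₀) ⇒ h = h₀·(1−phi₀)/(1−phi)
h = 0.088 × (1 − 0.5)/(1 − 0.1865) = 0.088 × 0.6147 = 0.0541 km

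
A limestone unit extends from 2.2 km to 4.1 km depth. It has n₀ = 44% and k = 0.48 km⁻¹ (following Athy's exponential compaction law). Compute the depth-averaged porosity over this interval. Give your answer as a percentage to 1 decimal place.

⟨n⟩ = (1/(Z₂−Z₁)) ∫ n₀ e^(−kZ) dZ = n₀·(e^(−k·Z₁) − e^(−k·Z₂)) / (k·(Z₂−Z₁))
e^(−0.48×2.2) = 0.3478; e^(−0.48×4.1) = 0.1397
⟨n⟩ = 0.44 × (0.3478 − 0.1397) / (0.48 × 1.9) = 0.44 × 0.2282 = 0.1004

10.0%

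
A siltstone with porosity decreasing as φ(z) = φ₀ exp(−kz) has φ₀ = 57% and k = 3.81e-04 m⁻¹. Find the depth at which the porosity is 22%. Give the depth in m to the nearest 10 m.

2500 m

Working in km (1 km = 1000 m; k in km⁻¹ = k in m⁻¹ × 1000):
Invert Athy's law: z = ln(φ₀/φ) / k
z = ln(0.57/0.22) / 0.381 = ln(2.591) / 0.381 = 0.9520 / 0.381 = 2.499 km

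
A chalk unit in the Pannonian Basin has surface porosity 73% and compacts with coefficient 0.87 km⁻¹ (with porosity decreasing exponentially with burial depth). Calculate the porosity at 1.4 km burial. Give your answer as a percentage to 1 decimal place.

n = n₀·exp(−c·d) = 0.73 × exp(−0.87 × 1.4) = 0.73 × exp(−1.218)
  = 0.73 × 0.2958 = 0.2159

21.6%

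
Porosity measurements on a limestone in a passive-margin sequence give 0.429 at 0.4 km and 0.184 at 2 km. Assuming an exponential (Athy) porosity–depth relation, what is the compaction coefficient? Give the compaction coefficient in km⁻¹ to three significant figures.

Athy: n(Z) = n₀ e^(−kZ) ⇒ n₁/n₂ = e^{k(Z₂−Z₁)} ⇒ k = ln(n₁/n₂)/(Z₂−Z₁)
k = ln(0.429/0.184) / (2 − 0.4) = ln(2.332) / 1.6 = 0.8465 / 1.6 = 0.5291 km⁻¹

0.529 km⁻¹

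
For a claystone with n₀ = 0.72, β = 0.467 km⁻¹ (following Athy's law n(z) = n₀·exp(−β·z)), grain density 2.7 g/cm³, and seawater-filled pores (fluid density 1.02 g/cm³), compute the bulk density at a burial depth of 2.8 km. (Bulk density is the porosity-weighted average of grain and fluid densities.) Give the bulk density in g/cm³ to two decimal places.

Porosity at depth: n = 0.72·exp(−0.467×2.8) = 0.72×0.2705 = 0.1947
Bulk density: ρ_b = (1−n)ρ_g + n·ρ_f = 0.8053×2.7 + 0.1947×1.02
       = 2.174 + 0.199 = 2.373 g/cm³

2.37 g/cm³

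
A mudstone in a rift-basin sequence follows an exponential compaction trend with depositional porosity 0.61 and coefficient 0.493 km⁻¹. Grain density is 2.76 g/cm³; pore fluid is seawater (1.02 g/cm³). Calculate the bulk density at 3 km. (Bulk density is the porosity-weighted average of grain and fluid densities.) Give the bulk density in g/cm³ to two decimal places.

2.52 g/cm³

Porosity at depth: φ = 0.61·exp(−0.493×3) = 0.61×0.2279 = 0.1390
Bulk density: ρ_b = (1−φ)ρ_g + φ·ρ_f = 0.8610×2.76 + 0.1390×1.02
       = 2.376 + 0.142 = 2.518 g/cm³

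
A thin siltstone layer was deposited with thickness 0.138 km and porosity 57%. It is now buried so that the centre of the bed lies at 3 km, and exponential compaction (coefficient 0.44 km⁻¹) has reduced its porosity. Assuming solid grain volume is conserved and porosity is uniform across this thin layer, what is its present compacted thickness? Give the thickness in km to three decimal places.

0.070 km

Porosity at 3 km: φ = 0.57·exp(−0.44×3) = 0.1523
Solid-volume conservation: h(1−φ) = h₀(1−φ₀) ⇒ h = h₀·(1−φ₀)/(1−φ)
h = 0.138 × (1 − 0.57)/(1 − 0.1523) = 0.138 × 0.5072 = 0.0700 km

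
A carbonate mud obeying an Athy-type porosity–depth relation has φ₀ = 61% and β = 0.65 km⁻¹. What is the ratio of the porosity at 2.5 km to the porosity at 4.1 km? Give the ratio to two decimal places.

2.83

φ(z₁)/φ(z₂) = e^(−β·z₁)/e^(−β·z₂) = e^{β(z₂−z₁)}
= exp(0.65 × 1.6) = exp(1.04) = 2.8292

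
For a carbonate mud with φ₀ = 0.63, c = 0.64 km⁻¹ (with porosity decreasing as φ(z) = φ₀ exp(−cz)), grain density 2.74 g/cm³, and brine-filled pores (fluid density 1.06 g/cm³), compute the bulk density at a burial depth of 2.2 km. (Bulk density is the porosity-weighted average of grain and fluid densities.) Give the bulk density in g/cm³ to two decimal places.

Porosity at depth: φ = 0.63·exp(−0.64×2.2) = 0.63×0.2446 = 0.1541
Bulk density: ρ_b = (1−φ)ρ_g + φ·ρ_f = 0.8459×2.74 + 0.1541×1.06
       = 2.318 + 0.163 = 2.481 g/cm³

2.48 g/cm³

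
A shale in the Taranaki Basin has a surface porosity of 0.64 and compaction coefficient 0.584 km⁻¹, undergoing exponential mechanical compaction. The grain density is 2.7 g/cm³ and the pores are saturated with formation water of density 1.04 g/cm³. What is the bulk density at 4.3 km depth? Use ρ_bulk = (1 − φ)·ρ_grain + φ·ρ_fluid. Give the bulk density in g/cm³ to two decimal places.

2.61 g/cm³

Porosity at depth: φ = 0.64·exp(−0.584×4.3) = 0.64×0.0812 = 0.0519
Bulk density: ρ_b = (1−φ)ρ_g + φ·ρ_f = 0.9481×2.7 + 0.0519×1.04
       = 2.560 + 0.054 = 2.614 g/cm³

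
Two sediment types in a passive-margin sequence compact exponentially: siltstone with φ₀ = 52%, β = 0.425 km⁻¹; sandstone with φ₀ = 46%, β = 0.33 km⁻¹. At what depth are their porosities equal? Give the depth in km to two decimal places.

Set φ₀ₐ e^(−βₐd) = φ₀ᵦ e^(−βᵦd) ⇒ ln(φ₀ₐ/φ₀ᵦ) = (βₐ − βᵦ)·d
d = ln(0.52/0.46) / (0.425 − 0.33) = 0.1226 / 0.095 = 1.291 km

1.29 km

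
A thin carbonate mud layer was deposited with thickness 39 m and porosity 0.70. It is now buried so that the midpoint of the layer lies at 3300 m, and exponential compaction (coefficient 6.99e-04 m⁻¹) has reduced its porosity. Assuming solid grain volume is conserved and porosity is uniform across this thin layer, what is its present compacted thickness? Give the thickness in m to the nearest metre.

13 m

Working in km (1 km = 1000 m; k in km⁻¹ = k in m⁻¹ × 1000):
Porosity at 3.3 km: phi = 0.7·exp(−0.699×3.3) = 0.0697
Solid-volume conservation: h(1−phi) = h₀(1−phi₀) ⇒ h = h₀·(1−phi₀)/(1−phi)
h = 0.039 × (1 − 0.7)/(1 − 0.0697) = 0.039 × 0.3225 = 0.0126 km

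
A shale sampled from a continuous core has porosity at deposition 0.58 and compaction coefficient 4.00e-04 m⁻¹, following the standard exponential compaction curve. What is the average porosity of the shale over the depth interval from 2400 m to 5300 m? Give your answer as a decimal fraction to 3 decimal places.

Working in km (1 km = 1000 m; β in km⁻¹ = β in m⁻¹ × 1000):
⟨φ⟩ = (1/(d₂−d₁)) ∫ φ₀ e^(−βd) dd = φ₀·(e^(−β·d₁) − e^(−β·d₂)) / (β·(d₂−d₁))
e^(−0.4×2.4) = 0.3829; e^(−0.4×5.3) = 0.1200
⟨φ⟩ = 0.58 × (0.3829 − 0.1200) / (0.4 × 2.9) = 0.58 × 0.2266 = 0.1314

0.131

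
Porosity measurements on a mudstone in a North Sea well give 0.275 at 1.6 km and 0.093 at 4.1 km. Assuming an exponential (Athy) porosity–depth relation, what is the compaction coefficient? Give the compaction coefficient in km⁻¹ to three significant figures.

Athy: φ(z) = φ₀ e^(−kz) ⇒ φ₁/φ₂ = e^{k(z₂−z₁)} ⇒ k = ln(φ₁/φ₂)/(z₂−z₁)
k = ln(0.275/0.093) / (4.1 − 1.6) = ln(2.957) / 2.5 = 1.0842 / 2.5 = 0.4337 km⁻¹

0.434 km⁻¹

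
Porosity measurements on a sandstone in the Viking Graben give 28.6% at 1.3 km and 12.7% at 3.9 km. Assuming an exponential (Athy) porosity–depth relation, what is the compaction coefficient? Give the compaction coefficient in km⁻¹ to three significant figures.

Athy: phi(Z) = phi₀ e^(−βZ) ⇒ phi₁/phi₂ = e^{β(Z₂−Z₁)} ⇒ β = ln(phi₁/phi₂)/(Z₂−Z₁)
β = ln(0.286/0.127) / (3.9 − 1.3) = ln(2.252) / 2.6 = 0.8118 / 2.6 = 0.3122 km⁻¹

0.312 km⁻¹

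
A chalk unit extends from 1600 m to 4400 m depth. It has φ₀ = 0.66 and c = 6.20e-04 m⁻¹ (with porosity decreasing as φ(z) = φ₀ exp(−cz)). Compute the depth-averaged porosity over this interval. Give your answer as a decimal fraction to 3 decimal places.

Working in km (1 km = 1000 m; c in km⁻¹ = c in m⁻¹ × 1000):
⟨φ⟩ = (1/(z₂−z₁)) ∫ φ₀ e^(−cz) dz = φ₀·(e^(−c·z₁) − e^(−c·z₂)) / (c·(z₂−z₁))
e^(−0.62×1.6) = 0.3708; e^(−0.62×4.4) = 0.0653
⟨φ⟩ = 0.66 × (0.3708 − 0.0653) / (0.62 × 2.8) = 0.66 × 0.1760 = 0.1161

0.116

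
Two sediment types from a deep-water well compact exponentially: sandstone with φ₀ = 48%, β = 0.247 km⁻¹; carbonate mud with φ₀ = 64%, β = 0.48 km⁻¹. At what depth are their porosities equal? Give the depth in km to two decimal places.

Set φ₀ₐ e^(−βₐd) = φ₀ᵦ e^(−βᵦd) ⇒ ln(φ₀ₐ/φ₀ᵦ) = (βₐ − βᵦ)·d
d = ln(0.48/0.64) / (0.247 − 0.48) = -0.2877 / -0.233 = 1.235 km

1.23 km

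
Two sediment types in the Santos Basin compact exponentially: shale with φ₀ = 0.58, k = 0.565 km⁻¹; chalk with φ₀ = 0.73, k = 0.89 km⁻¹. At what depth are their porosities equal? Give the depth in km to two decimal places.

0.71 km

Set φ₀ₐ e^(−kₐz) = φ₀ᵦ e^(−kᵦz) ⇒ ln(φ₀ₐ/φ₀ᵦ) = (kₐ − kᵦ)·z
z = ln(0.58/0.73) / (0.565 − 0.89) = -0.2300 / -0.325 = 0.708 km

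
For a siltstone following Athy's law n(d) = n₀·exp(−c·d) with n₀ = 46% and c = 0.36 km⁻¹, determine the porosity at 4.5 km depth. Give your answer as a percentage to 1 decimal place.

n = n₀·exp(−c·d) = 0.46 × exp(−0.36 × 4.5) = 0.46 × exp(−1.62)
  = 0.46 × 0.1979 = 0.0910

9.1%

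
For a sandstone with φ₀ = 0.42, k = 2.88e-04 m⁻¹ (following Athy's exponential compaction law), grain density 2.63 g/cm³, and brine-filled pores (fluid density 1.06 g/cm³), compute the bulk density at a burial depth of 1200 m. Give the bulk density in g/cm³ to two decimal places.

Working in km (1 km = 1000 m; k in km⁻¹ = k in m⁻¹ × 1000):
Porosity at depth: φ = 0.42·exp(−0.288×1.2) = 0.42×0.7078 = 0.2973
Bulk density: ρ_b = (1−φ)ρ_g + φ·ρ_f = 0.7027×2.63 + 0.2973×1.06
       = 1.848 + 0.315 = 2.163 g/cm³

2.16 g/cm³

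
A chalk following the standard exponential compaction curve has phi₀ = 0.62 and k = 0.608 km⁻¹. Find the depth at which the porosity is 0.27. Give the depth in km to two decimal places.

Invert Athy's law: d = ln(phi₀/phi) / k
d = ln(0.62/0.27) / 0.608 = ln(2.296) / 0.608 = 0.8313 / 0.608 = 1.367 km

1.37 km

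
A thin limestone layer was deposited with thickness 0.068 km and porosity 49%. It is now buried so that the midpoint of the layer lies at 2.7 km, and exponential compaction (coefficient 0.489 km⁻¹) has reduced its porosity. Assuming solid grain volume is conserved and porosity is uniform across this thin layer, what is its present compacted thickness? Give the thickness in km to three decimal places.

0.040 km

Porosity at 2.7 km: phi = 0.49·exp(−0.489×2.7) = 0.1309
Solid-volume conservation: h(1−phi) = h₀(1−phi₀) ⇒ h = h₀·(1−phi₀)/(1−phi)
h = 0.068 × (1 − 0.49)/(1 − 0.1309) = 0.068 × 0.5868 = 0.0399 km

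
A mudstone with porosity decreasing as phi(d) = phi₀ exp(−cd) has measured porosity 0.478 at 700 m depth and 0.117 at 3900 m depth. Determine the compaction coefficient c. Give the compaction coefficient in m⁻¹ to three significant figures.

0.000440 m⁻¹

Working in km (1 km = 1000 m; c in km⁻¹ = c in m⁻¹ × 1000):
Athy: phi(d) = phi₀ e^(−cd) ⇒ phi₁/phi₂ = e^{c(d₂−d₁)} ⇒ c = ln(phi₁/phi₂)/(d₂−d₁)
c = ln(0.478/0.117) / (3.9 − 0.7) = ln(4.085) / 3.2 = 1.4074 / 3.2 = 0.4398 km⁻¹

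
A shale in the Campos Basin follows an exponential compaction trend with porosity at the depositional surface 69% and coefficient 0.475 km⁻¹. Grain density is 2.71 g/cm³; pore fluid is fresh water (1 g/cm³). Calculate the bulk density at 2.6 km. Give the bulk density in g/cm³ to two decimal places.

Porosity at depth: φ = 0.69·exp(−0.475×2.6) = 0.69×0.2908 = 0.2007
Bulk density: ρ_b = (1−φ)ρ_g + φ·ρ_f = 0.7993×2.71 + 0.2007×1
       = 2.166 + 0.201 = 2.367 g/cm³

2.37 g/cm³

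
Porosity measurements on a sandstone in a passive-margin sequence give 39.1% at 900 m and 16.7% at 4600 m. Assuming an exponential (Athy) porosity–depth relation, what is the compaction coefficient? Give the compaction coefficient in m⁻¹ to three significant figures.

0.000230 m⁻¹

Working in km (1 km = 1000 m; k in km⁻¹ = k in m⁻¹ × 1000):
Athy: n(d) = n₀ e^(−kd) ⇒ n₁/n₂ = e^{k(d₂−d₁)} ⇒ k = ln(n₁/n₂)/(d₂−d₁)
k = ln(0.391/0.167) / (4.6 − 0.9) = ln(2.341) / 3.7 = 0.8507 / 3.7 = 0.2299 km⁻¹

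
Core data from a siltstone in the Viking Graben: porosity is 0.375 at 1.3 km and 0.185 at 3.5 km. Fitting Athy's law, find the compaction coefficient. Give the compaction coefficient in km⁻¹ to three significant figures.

Athy: φ(Z) = φ₀ e^(−cZ) ⇒ φ₁/φ₂ = e^{c(Z₂−Z₁)} ⇒ c = ln(φ₁/φ₂)/(Z₂−Z₁)
c = ln(0.375/0.185) / (3.5 − 1.3) = ln(2.027) / 2.2 = 0.7066 / 2.2 = 0.3212 km⁻¹

0.321 km⁻¹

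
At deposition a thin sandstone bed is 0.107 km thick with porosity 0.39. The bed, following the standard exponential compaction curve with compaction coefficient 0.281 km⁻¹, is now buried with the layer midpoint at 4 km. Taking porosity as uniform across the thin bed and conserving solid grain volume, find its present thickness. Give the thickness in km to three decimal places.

Porosity at 4 km: n = 0.39·exp(−0.281×4) = 0.1267
Solid-volume conservation: h(1−n) = h₀(1−n₀) ⇒ h = h₀·(1−n₀)/(1−n)
h = 0.107 × (1 − 0.39)/(1 − 0.1267) = 0.107 × 0.6985 = 0.0747 km

0.075 km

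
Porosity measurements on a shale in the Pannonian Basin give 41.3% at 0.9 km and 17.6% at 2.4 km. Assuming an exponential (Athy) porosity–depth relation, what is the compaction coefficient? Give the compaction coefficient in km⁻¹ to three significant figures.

Athy: φ(d) = φ₀ e^(−βd) ⇒ φ₁/φ₂ = e^{β(d₂−d₁)} ⇒ β = ln(φ₁/φ₂)/(d₂−d₁)
β = ln(0.413/0.176) / (2.4 − 0.9) = ln(2.347) / 1.5 = 0.8530 / 1.5 = 0.5686 km⁻¹

0.569 km⁻¹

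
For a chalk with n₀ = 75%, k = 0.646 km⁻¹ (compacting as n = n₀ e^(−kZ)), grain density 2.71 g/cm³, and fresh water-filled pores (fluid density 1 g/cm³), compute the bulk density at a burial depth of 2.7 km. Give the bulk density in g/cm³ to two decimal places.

Porosity at depth: n = 0.75·exp(−0.646×2.7) = 0.75×0.1748 = 0.1311
Bulk density: ρ_b = (1−n)ρ_g + n·ρ_f = 0.8689×2.71 + 0.1311×1
       = 2.355 + 0.131 = 2.486 g/cm³

2.49 g/cm³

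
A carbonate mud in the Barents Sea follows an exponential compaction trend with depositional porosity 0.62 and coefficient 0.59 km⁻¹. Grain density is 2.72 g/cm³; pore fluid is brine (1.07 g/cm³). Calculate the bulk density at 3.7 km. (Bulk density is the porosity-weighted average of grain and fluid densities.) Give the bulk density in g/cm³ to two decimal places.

Porosity at depth: φ = 0.62·exp(−0.59×3.7) = 0.62×0.1127 = 0.0699
Bulk density: ρ_b = (1−φ)ρ_g + φ·ρ_f = 0.9301×2.72 + 0.0699×1.07
       = 2.530 + 0.075 = 2.605 g/cm³

2.60 g/cm³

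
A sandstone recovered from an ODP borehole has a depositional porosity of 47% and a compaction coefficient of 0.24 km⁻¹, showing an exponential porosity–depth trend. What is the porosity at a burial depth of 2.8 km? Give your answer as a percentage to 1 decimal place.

24.0%

phi = phi₀·exp(−β·d) = 0.47 × exp(−0.24 × 2.8) = 0.47 × exp(−0.672)
  = 0.47 × 0.5107 = 0.2400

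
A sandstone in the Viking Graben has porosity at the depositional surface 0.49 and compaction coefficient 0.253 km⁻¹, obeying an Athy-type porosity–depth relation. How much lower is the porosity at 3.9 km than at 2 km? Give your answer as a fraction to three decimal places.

φ(2) = 0.49·e^(−0.253×2) = 0.2954
φ(3.9) = 0.49·e^(−0.253×3.9) = 0.1827
Δφ = 0.2954 − 0.1827 = 0.1127

0.113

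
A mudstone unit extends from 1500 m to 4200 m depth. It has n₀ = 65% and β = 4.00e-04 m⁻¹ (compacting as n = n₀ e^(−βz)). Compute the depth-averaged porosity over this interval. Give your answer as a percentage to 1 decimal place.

Working in km (1 km = 1000 m; β in km⁻¹ = β in m⁻¹ × 1000):
⟨n⟩ = (1/(z₂−z₁)) ∫ n₀ e^(−βz) dz = n₀·(e^(−β·z₁) − e^(−β·z₂)) / (β·(z₂−z₁))
e^(−0.4×1.5) = 0.5488; e^(−0.4×4.2) = 0.1864
⟨n⟩ = 0.65 × (0.5488 − 0.1864) / (0.4 × 2.7) = 0.65 × 0.3356 = 0.2181

21.8%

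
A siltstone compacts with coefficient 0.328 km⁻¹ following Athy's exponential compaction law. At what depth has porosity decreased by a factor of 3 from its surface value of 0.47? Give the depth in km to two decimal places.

phi/phi₀ = 1/3 ⇒ exp(−c·Z) = 1/3 ⇒ Z = ln(3) / c
Z = 1.0986 / 0.328 = 3.349 km

3.35 km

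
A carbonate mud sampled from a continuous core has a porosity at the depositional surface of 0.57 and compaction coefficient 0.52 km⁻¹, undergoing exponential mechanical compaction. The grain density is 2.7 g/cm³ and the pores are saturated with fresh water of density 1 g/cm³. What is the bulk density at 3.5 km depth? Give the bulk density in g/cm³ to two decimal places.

Porosity at depth: phi = 0.57·exp(−0.52×3.5) = 0.57×0.1620 = 0.0924
Bulk density: ρ_b = (1−phi)ρ_g + phi·ρ_f = 0.9076×2.7 + 0.0924×1
       = 2.451 + 0.092 = 2.543 g/cm³

2.54 g/cm³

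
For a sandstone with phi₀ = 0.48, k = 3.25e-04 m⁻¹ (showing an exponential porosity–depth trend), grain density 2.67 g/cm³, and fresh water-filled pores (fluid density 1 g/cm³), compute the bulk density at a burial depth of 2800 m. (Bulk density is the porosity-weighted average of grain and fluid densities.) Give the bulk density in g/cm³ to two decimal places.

2.35 g/cm³

Working in km (1 km = 1000 m; k in km⁻¹ = k in m⁻¹ × 1000):
Porosity at depth: phi = 0.48·exp(−0.325×2.8) = 0.48×0.4025 = 0.1932
Bulk density: ρ_b = (1−phi)ρ_g + phi·ρ_f = 0.8068×2.67 + 0.1932×1
       = 2.154 + 0.193 = 2.347 g/cm³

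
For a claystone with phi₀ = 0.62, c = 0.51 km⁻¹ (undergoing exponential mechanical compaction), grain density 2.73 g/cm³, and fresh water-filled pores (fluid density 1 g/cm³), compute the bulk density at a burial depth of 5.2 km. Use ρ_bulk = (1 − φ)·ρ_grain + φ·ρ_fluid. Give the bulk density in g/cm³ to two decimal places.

2.65 g/cm³

Porosity at depth: phi = 0.62·exp(−0.51×5.2) = 0.62×0.0705 = 0.0437
Bulk density: ρ_b = (1−phi)ρ_g + phi·ρ_f = 0.9563×2.73 + 0.0437×1
       = 2.611 + 0.044 = 2.654 g/cm³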